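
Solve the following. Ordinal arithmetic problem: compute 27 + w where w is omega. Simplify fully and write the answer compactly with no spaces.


Compute 27 + w.
Ordinal + is associative but NOT commutative; for finite n>0, n + w = w but w + n stays w+n.
Any finite left addend is absorbed by w on the right: 27 + w = w.
Result = w

w


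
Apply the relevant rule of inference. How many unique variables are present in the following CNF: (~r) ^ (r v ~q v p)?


Identify each variable that appears in the formula.
Variables found: p, q, r
Count = 3

3


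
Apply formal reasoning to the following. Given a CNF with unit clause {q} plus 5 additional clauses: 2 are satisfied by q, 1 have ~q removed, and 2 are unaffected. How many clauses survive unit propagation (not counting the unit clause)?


Satisfied (removed): 2
Shortened (remain): 1
Unchanged (remain): 2
Remaining = 1 + 2 = 3

3


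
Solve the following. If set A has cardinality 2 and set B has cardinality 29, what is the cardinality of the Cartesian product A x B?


The Cartesian product A x B contains all ordered pairs (a, b).
|A x B| = |A| * |B| = 2 * 29 = 58

58


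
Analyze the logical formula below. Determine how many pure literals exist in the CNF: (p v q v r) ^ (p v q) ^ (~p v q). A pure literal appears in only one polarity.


Check each variable for pure literal status:
p: mixed (not pure)
q: pure positive
r: pure positive
Pure literal count = 2

2


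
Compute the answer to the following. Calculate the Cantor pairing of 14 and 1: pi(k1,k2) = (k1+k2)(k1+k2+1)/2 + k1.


k1 + k2 = 15
(k1+k2)(k1+k2+1)/2 = 15 * 16 / 2 = 120
pi = 120 + 14 = 134

134


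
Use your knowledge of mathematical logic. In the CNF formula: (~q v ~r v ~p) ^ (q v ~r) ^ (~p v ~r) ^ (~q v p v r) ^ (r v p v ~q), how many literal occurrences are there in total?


Counting literals in each clause:
Clause 1: 3 literal(s)
Clause 2: 2 literal(s)
Clause 3: 2 literal(s)
Clause 4: 3 literal(s)
Clause 5: 3 literal(s)
Total = 13

13


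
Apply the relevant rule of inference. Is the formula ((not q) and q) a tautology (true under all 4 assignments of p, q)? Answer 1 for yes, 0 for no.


Check all 4 assignments:
p=0, q=0: 0
p=0, q=1: 0
p=1, q=0: 0
p=1, q=1: 0
Satisfying count = 0/4.
Tautology iff count = 4: no.

0


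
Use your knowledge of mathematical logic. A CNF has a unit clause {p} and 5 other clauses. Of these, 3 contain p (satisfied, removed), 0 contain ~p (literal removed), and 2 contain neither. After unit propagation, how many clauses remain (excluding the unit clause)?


Satisfied (removed): 3
Shortened (remain): 0
Unchanged (remain): 2
Remaining = 0 + 2 = 2

2


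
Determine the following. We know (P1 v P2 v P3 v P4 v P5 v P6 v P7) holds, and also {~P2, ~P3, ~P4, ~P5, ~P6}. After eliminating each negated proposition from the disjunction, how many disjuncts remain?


Original disjuncts (7): P1, P2, P3, P4, P5, P6, P7
Negated (eliminate): ~P2, ~P3, ~P4, ~P5, ~P6
Remaining disjuncts: P1, P7
Count = 7 - 5 = 2

2


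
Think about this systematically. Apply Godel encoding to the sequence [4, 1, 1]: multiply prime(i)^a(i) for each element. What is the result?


Encode each element as an exponent of the corresponding prime:
  2^4 = 16
  3^1 = 3
  5^1 = 5
Product = 16 * 3 * 5 = 240

240


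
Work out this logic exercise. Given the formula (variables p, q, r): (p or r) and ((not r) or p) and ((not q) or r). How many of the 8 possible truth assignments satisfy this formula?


Evaluate all 8 assignments for p, q, r:
p=0, q=0, r=0: 0
p=0, q=0, r=1: 0
p=0, q=1, r=0: 0
p=0, q=1, r=1: 0
p=1, q=0, r=0: 1
p=1, q=0, r=1: 1
p=1, q=1, r=0: 0
p=1, q=1, r=1: 1
Satisfying count = 3

3


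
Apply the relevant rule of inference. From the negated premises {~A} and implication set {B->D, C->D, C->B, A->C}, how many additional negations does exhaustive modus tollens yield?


Initial negated facts: {~A}
Apply modus tollens to closure:
  (no implication fires)
Final negated: {~A}
New negations: {(none)}
Count = 0

0


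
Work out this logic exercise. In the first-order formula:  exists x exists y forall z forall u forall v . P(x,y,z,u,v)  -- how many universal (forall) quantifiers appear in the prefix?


Quantifier prefix: exists x exists y forall z forall u forall v
Mark each quantifier type:
  E E U U U
Universal count = 3, Existential count = 2
Asked for universal (forall) quantifiers: 3

3


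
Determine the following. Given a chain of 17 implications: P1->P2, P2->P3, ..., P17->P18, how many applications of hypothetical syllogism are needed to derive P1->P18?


With 17 implications in a chain connecting 18 propositions:
P1->P2, P2->P3, ..., P17->P18
Steps needed = (number of implications) - 1 = 17 - 1 = 16

16


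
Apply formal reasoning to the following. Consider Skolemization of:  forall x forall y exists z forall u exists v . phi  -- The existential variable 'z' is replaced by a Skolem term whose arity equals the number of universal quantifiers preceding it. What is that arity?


Quantifier prefix: forall x forall y exists z forall u exists v
'z' is existentially quantified at position 3.
Universal variables preceding it: x, y
Skolem function arity = 2

2


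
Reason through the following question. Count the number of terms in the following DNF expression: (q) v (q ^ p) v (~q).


A DNF formula is a disjunction of terms (conjunctions).
Terms are separated by v.
Counting the disjuncts: 3 terms.

3


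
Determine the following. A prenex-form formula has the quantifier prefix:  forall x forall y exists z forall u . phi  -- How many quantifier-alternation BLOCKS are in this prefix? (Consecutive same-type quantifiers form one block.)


Quantifier-type sequence: A A E A  (A=forall, E=exists)
Group into maximal same-type runs:
  Ax2 | Ex1 | Ax1
Number of blocks = 3

3


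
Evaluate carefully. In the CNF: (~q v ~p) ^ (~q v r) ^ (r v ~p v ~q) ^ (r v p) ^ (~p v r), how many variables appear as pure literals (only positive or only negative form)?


Check each variable for pure literal status:
p: mixed (not pure)
q: pure negative
r: pure positive
Pure literal count = 2

2


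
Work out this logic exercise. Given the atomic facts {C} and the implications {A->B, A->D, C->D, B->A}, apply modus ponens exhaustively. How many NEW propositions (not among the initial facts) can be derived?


Initial facts: {C}
Apply modus ponens to closure:
  C and C->D  =>  D
Final known: {C, D}
New propositions: {D}
Count = 1

1


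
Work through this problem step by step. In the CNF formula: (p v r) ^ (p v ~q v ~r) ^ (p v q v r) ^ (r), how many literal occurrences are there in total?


Counting literals in each clause:
Clause 1: 2 literal(s)
Clause 2: 3 literal(s)
Clause 3: 3 literal(s)
Clause 4: 1 literal(s)
Total = 9

9


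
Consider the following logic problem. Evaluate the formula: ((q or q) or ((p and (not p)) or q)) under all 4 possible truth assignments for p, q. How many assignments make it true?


Check all 4 assignments:
p=0, q=0: 0
p=0, q=1: 1
p=1, q=0: 0
p=1, q=1: 1
Count of True = 2

2


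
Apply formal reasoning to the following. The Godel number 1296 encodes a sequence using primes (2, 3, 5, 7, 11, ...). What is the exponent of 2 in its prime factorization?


Factorize 1296 by dividing by 2 repeatedly.
Division steps: 2 divides 1296 exactly 4 time(s).
Exponent of 2 = 4

4


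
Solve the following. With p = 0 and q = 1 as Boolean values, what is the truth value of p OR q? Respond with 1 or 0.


p = 0, q = 1
Operation: p OR q
Evaluate: 0 OR 1 = 1

1


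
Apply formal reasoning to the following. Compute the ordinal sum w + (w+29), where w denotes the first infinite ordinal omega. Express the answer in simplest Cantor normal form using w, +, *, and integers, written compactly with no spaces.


Compute w + (w+29).
Ordinal + is associative but NOT commutative; for finite n>0, n + w = w but w + n stays w+n.
w + (w+29) = (w+w) + 29 = w*2+29.
Result = w*2+29

w*2+29


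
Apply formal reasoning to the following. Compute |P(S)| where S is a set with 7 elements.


The power set of a set with n elements has 2^n elements.
|P(S)| = 2^7 = 128

128


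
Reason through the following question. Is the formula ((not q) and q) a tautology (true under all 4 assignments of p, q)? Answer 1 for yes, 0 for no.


Check all 4 assignments:
p=0, q=0: 0
p=0, q=1: 0
p=1, q=0: 0
p=1, q=1: 0
Satisfying count = 0/4.
Tautology iff count = 4: no.

0


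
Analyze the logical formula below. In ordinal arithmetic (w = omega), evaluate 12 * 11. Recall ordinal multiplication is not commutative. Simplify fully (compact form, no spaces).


Compute 12 * 11.
Ordinal * is associative and left-distributive over +, but NOT commutative; for finite n>1, n*w = w but w*n stays w*n.
Both finite; ordinal * agrees with natural *: 12 * 11 = 132.
Result = 132

132


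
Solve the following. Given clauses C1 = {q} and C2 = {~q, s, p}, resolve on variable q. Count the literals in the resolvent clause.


Remove q from C1 and ~q from C2.
C1 remainder: {}
C2 remainder: {s, p}
Union (resolvent): {p, s}
Resolvent has 2 literal(s).

2


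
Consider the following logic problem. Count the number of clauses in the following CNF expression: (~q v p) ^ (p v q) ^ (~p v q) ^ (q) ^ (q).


A CNF formula is a conjunction of clauses.
Clauses are separated by ^.
Counting the conjuncts: 5 clauses.

5


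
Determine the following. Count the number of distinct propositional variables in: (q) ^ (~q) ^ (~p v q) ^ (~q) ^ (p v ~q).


Identify each variable that appears in the formula.
Variables found: p, q
Count = 2

2


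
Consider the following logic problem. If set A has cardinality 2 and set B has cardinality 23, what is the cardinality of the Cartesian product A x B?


The Cartesian product A x B contains all ordered pairs (a, b).
|A x B| = |A| * |B| = 2 * 23 = 46

46


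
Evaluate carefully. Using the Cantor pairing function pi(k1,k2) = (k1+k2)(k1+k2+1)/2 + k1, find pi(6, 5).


k1 + k2 = 11
(k1+k2)(k1+k2+1)/2 = 11 * 12 / 2 = 66
pi = 66 + 6 = 72

72


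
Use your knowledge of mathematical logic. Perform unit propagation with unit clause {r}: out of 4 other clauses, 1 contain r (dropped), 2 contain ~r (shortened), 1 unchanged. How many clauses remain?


Satisfied (removed): 1
Shortened (remain): 2
Unchanged (remain): 1
Remaining = 2 + 1 = 3

3


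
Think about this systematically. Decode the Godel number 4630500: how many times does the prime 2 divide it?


Factorize 4630500 by dividing by 2 repeatedly.
Division steps: 2 divides 4630500 exactly 2 time(s).
Exponent of 2 = 2

2


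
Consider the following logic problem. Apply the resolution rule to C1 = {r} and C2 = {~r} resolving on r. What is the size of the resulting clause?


Remove r from C1 and ~r from C2.
C1 remainder: {}
C2 remainder: {}
Union (resolvent): {} (empty clause)
Resolvent has 0 literal(s).

0


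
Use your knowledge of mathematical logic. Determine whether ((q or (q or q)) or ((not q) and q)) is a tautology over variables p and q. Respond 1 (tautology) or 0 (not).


Check all 4 assignments:
p=0, q=0: 0
p=0, q=1: 1
p=1, q=0: 0
p=1, q=1: 1
Satisfying count = 2/4.
Tautology iff count = 4: no.

0


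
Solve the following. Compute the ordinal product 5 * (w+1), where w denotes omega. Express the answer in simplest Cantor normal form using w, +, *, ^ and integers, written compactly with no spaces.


Compute 5 * (w+1).
Ordinal * is associative and left-distributive over +, but NOT commutative; for finite n>1, n*w = w but w*n stays w*n.
By left-distributivity: 5 * (w+1) = 5*w + 5*1 = w + 5 = w+5.
Result = w+5

w+5


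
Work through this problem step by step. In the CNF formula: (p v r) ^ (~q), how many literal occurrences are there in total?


Counting literals in each clause:
Clause 1: 2 literal(s)
Clause 2: 1 literal(s)
Total = 3

3


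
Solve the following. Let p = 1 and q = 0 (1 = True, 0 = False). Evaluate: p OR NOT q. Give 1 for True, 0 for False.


p = 1, q = 0
Operation: p OR NOT q
Evaluate: 1 OR NOT 0 = 1

1


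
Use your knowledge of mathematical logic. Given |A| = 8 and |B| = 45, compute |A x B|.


The Cartesian product A x B contains all ordered pairs (a, b).
|A x B| = |A| * |B| = 8 * 45 = 360

360


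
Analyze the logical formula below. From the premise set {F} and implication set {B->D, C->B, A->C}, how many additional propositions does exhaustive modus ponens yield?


Initial facts: {F}
Apply modus ponens to closure:
  (no implication fires)
Final known: {F}
New propositions: {(none)}
Count = 0

0


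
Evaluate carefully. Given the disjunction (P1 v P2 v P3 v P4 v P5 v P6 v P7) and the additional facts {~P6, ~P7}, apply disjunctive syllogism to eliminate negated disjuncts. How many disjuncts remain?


Original disjuncts (7): P1, P2, P3, P4, P5, P6, P7
Negated (eliminate): ~P6, ~P7
Remaining disjuncts: P1, P2, P3, P4, P5
Count = 7 - 2 = 5

5


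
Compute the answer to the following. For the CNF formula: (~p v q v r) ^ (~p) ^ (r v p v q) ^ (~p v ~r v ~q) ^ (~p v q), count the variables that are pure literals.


Check each variable for pure literal status:
p: mixed (not pure)
q: mixed (not pure)
r: mixed (not pure)
Pure literal count = 0

0


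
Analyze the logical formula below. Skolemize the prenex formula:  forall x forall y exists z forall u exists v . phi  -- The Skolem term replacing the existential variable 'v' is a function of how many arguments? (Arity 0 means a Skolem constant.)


Quantifier prefix: forall x forall y exists z forall u exists v
'v' is existentially quantified at position 5.
Universal variables preceding it: x, y, u
Skolem function arity = 3

3


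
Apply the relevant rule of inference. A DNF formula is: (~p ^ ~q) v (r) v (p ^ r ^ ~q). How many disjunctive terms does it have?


A DNF formula is a disjunction of terms (conjunctions).
Terms are separated by v.
Counting the disjuncts: 3 terms.

3


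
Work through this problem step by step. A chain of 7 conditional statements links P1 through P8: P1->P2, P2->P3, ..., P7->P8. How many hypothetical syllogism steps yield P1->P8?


With 7 implications in a chain connecting 8 propositions:
P1->P2, P2->P3, ..., P7->P8
Steps needed = (number of implications) - 1 = 7 - 1 = 6

6


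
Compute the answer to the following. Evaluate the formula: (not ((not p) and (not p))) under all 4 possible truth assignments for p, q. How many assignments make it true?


Check all 4 assignments:
p=0, q=0: 0
p=0, q=1: 0
p=1, q=0: 1
p=1, q=1: 1
Count of True = 2

2


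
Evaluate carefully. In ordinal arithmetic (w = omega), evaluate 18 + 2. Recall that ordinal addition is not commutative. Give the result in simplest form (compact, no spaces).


Compute 18 + 2.
Ordinal + is associative but NOT commutative; for finite n>0, n + w = w but w + n stays w+n.
Both operands finite; ordinal + agrees with natural +: 18 + 2 = 20.
Result = 20

20


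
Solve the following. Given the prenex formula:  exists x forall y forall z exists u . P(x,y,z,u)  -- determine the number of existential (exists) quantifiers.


Quantifier prefix: exists x forall y forall z exists u
Mark each quantifier type:
  E U U E
Universal count = 2, Existential count = 2
Asked for existential (exists) quantifiers: 2

2


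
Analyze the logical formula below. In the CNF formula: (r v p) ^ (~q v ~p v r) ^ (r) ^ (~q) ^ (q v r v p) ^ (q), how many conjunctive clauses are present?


A CNF formula is a conjunction of clauses.
Clauses are separated by ^.
Counting the conjuncts: 6 clauses.

6


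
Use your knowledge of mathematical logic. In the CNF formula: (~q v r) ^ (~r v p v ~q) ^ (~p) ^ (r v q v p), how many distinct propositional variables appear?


Identify each variable that appears in the formula.
Variables found: p, q, r
Count = 3

3


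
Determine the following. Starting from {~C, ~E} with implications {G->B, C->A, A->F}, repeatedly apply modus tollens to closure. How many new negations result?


Initial negated facts: {~C, ~E}
Apply modus tollens to closure:
  (no implication fires)
Final negated: {~C, ~E}
New negations: {(none)}
Count = 0

0


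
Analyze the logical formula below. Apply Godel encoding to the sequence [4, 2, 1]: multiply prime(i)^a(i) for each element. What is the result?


Encode each element as an exponent of the corresponding prime:
  2^4 = 16
  3^2 = 9
  5^1 = 5
Product = 16 * 9 * 5 = 720

720


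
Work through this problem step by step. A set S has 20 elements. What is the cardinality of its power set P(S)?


The power set of a set with n elements has 2^n elements.
|P(S)| = 2^20 = 1048576

1048576


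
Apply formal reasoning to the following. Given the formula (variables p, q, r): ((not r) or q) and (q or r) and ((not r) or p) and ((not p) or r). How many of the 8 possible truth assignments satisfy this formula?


Evaluate all 8 assignments for p, q, r:
p=0, q=0, r=0: 0
p=0, q=0, r=1: 0
p=0, q=1, r=0: 1
p=0, q=1, r=1: 0
p=1, q=0, r=0: 0
p=1, q=0, r=1: 0
p=1, q=1, r=0: 0
p=1, q=1, r=1: 1
Satisfying count = 2

2


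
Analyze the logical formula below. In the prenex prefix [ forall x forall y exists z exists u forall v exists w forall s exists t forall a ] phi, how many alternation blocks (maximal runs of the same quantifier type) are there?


Quantifier-type sequence: A A E E A E A E A  (A=forall, E=exists)
Group into maximal same-type runs:
  Ax2 | Ex2 | Ax1 | Ex1 | Ax1 | Ex1 | Ax1
Number of blocks = 7

7


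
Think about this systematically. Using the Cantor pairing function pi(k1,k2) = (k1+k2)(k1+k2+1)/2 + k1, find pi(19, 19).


k1 + k2 = 38
(k1+k2)(k1+k2+1)/2 = 38 * 39 / 2 = 741
pi = 741 + 19 = 760

760


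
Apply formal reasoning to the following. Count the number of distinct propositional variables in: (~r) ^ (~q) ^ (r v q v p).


Identify each variable that appears in the formula.
Variables found: p, q, r
Count = 3

3


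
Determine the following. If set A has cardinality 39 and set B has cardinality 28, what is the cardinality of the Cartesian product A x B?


The Cartesian product A x B contains all ordered pairs (a, b).
|A x B| = |A| * |B| = 39 * 28 = 1092

1092


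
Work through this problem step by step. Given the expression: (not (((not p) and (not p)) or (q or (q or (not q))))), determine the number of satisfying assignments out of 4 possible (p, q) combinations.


Check all 4 assignments:
p=0, q=0: 0
p=0, q=1: 0
p=1, q=0: 0
p=1, q=1: 0
Count of True = 0

0


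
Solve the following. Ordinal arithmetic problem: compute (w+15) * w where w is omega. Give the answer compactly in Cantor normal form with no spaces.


Compute (w+15) * w.
Ordinal * is associative and left-distributive over +, but NOT commutative; for finite n>1, n*w = w but w*n stays w*n.
(w+15) * w = sup{(w+15)*k : k<w} = sup{w*k+15} = w^2 (the +15 tail is absorbed in the limit).
Result = w^2

w^2


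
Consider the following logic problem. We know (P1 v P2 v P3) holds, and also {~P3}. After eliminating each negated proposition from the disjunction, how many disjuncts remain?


Original disjuncts (3): P1, P2, P3
Negated (eliminate): ~P3
Remaining disjuncts: P1, P2
Count = 3 - 1 = 2

2


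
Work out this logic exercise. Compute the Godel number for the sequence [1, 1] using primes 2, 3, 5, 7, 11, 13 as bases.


Encode each element as an exponent of the corresponding prime:
  2^1 = 2
  3^1 = 3
Product = 2 * 3 = 6

6


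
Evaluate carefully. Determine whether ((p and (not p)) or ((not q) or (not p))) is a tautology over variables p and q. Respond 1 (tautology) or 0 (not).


Check all 4 assignments:
p=0, q=0: 1
p=0, q=1: 1
p=1, q=0: 1
p=1, q=1: 0
Satisfying count = 3/4.
Tautology iff count = 4: no.

0


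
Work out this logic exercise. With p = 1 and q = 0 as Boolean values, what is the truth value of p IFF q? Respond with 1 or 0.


p = 1, q = 0
Operation: p IFF q
Evaluate: 1 IFF 0 = 0

0


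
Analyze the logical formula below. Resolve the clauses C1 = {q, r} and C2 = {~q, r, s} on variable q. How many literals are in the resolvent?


Remove q from C1 and ~q from C2.
C1 remainder: {r}
C2 remainder: {r, s}
Union (resolvent): {r, s}
Resolvent has 2 literal(s).

2


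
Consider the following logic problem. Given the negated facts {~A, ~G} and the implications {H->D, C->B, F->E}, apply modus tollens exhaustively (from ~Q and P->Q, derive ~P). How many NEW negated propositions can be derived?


Initial negated facts: {~A, ~G}
Apply modus tollens to closure:
  (no implication fires)
Final negated: {~A, ~G}
New negations: {(none)}
Count = 0

0


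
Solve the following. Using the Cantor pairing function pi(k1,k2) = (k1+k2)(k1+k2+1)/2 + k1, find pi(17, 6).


k1 + k2 = 23
(k1+k2)(k1+k2+1)/2 = 23 * 24 / 2 = 276
pi = 276 + 17 = 293

293


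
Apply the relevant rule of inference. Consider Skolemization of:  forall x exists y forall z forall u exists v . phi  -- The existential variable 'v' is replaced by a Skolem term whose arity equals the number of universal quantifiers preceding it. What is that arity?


Quantifier prefix: forall x exists y forall z forall u exists v
'v' is existentially quantified at position 5.
Universal variables preceding it: x, z, u
Skolem function arity = 3

3


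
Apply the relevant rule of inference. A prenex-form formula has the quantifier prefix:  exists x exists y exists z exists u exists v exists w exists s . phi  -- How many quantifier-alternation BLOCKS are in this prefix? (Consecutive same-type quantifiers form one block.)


Quantifier-type sequence: E E E E E E E  (A=forall, E=exists)
Group into maximal same-type runs:
  Ex7
Number of blocks = 1

1


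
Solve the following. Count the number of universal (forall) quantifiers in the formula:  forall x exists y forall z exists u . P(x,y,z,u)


Quantifier prefix: forall x exists y forall z exists u
Mark each quantifier type:
  U E U E
Universal count = 2, Existential count = 2
Asked for universal (forall) quantifiers: 2

2


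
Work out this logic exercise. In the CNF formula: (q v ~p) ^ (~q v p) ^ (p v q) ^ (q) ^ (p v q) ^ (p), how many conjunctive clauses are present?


A CNF formula is a conjunction of clauses.
Clauses are separated by ^.
Counting the conjuncts: 6 clauses.

6


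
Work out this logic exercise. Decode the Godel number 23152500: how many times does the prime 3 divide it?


Factorize 23152500 by dividing by 3 repeatedly.
Division steps: 3 divides 23152500 exactly 3 time(s).
Exponent of 3 = 3

3


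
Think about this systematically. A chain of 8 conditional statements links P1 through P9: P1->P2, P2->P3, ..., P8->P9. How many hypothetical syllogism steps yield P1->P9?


With 8 implications in a chain connecting 9 propositions:
P1->P2, P2->P3, ..., P8->P9
Steps needed = (number of implications) - 1 = 8 - 1 = 7

7


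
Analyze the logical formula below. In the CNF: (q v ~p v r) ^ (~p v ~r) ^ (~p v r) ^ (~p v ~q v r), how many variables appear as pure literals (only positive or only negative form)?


Check each variable for pure literal status:
p: pure negative
q: mixed (not pure)
r: mixed (not pure)
Pure literal count = 1

1


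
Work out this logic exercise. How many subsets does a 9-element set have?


The power set of a set with n elements has 2^n elements.
|P(S)| = 2^9 = 512

512


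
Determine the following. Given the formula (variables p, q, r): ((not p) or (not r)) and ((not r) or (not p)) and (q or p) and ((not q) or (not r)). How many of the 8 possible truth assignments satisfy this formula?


Evaluate all 8 assignments for p, q, r:
p=0, q=0, r=0: 0
p=0, q=0, r=1: 0
p=0, q=1, r=0: 1
p=0, q=1, r=1: 0
p=1, q=0, r=0: 1
p=1, q=0, r=1: 0
p=1, q=1, r=0: 1
p=1, q=1, r=1: 0
Satisfying count = 3

3


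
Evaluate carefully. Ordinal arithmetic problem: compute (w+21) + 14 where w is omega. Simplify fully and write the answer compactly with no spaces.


Compute (w+21) + 14.
Ordinal + is associative but NOT commutative; for finite n>0, n + w = w but w + n stays w+n.
By associativity: (w+21) + 14 = w + (21+14) = w+35.
Result = w+35

w+35


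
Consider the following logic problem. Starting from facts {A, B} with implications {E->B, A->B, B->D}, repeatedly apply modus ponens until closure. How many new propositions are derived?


Initial facts: {A, B}
Apply modus ponens to closure:
  B and B->D  =>  D
Final known: {A, B, D}
New propositions: {D}
Count = 1

1


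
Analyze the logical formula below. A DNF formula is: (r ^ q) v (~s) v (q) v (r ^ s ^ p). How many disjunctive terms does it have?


A DNF formula is a disjunction of terms (conjunctions).
Terms are separated by v.
Counting the disjuncts: 4 terms.

4


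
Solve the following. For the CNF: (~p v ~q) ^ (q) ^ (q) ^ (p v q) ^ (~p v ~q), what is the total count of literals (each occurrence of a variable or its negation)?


Counting literals in each clause:
Clause 1: 2 literal(s)
Clause 2: 1 literal(s)
Clause 3: 1 literal(s)
Clause 4: 2 literal(s)
Clause 5: 2 literal(s)
Total = 8

8


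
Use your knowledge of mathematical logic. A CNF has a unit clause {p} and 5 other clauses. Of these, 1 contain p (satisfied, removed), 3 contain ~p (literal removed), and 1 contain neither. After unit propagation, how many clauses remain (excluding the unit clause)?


Satisfied (removed): 1
Shortened (remain): 3
Unchanged (remain): 1
Remaining = 3 + 1 = 4

4


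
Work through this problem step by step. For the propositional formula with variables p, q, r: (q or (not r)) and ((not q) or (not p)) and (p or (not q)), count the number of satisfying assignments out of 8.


Evaluate all 8 assignments for p, q, r:
p=0, q=0, r=0: 1
p=0, q=0, r=1: 0
p=0, q=1, r=0: 0
p=0, q=1, r=1: 0
p=1, q=0, r=0: 1
p=1, q=0, r=1: 0
p=1, q=1, r=0: 0
p=1, q=1, r=1: 0
Satisfying count = 2

2


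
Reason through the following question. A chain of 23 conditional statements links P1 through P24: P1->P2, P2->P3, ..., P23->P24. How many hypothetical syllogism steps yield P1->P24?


With 23 implications in a chain connecting 24 propositions:
P1->P2, P2->P3, ..., P23->P24
Steps needed = (number of implications) - 1 = 23 - 1 = 22

22


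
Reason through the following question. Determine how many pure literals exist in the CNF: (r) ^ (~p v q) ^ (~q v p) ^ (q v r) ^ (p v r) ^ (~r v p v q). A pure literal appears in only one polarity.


Check each variable for pure literal status:
p: mixed (not pure)
q: mixed (not pure)
r: mixed (not pure)
Pure literal count = 0

0


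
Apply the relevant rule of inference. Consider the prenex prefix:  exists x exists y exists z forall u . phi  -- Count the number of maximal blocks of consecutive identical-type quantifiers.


Quantifier-type sequence: E E E A  (A=forall, E=exists)
Group into maximal same-type runs:
  Ex3 | Ax1
Number of blocks = 2

2


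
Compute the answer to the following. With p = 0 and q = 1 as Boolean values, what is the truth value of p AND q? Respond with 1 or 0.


p = 0, q = 1
Operation: p AND q
Evaluate: 0 AND 1 = 0

0


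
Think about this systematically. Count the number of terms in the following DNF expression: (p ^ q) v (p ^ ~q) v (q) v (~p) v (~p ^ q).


A DNF formula is a disjunction of terms (conjunctions).
Terms are separated by v.
Counting the disjuncts: 5 terms.

5


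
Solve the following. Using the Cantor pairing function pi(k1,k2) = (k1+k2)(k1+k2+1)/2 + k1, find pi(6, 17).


k1 + k2 = 23
(k1+k2)(k1+k2+1)/2 = 23 * 24 / 2 = 276
pi = 276 + 6 = 282

282


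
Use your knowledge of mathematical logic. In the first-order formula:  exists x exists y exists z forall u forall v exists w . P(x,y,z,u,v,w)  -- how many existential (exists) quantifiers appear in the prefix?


Quantifier prefix: exists x exists y exists z forall u forall v exists w
Mark each quantifier type:
  E E E U U E
Universal count = 2, Existential count = 4
Asked for existential (exists) quantifiers: 4

4


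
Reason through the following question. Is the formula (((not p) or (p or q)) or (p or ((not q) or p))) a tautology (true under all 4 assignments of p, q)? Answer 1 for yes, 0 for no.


Check all 4 assignments:
p=0, q=0: 1
p=0, q=1: 1
p=1, q=0: 1
p=1, q=1: 1
Satisfying count = 4/4.
Tautology iff count = 4: yes.

1


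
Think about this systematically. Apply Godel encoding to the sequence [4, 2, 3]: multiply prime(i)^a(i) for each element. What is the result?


Encode each element as an exponent of the corresponding prime:
  2^4 = 16
  3^2 = 9
  5^3 = 125
Product = 16 * 9 * 125 = 18000

18000


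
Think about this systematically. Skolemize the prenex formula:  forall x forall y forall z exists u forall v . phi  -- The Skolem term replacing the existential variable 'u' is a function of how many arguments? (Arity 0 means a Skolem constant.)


Quantifier prefix: forall x forall y forall z exists u forall v
'u' is existentially quantified at position 4.
Universal variables preceding it: x, y, z
Skolem function arity = 3

3


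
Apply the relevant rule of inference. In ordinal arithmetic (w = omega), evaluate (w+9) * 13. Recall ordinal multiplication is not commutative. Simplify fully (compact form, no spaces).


Compute (w+9) * 13.
Ordinal * is associative and left-distributive over +, but NOT commutative; for finite n>1, n*w = w but w*n stays w*n.
(w+9) * 13 = (w+9) repeated 13 times. Each intermediate +9 is absorbed by the following w; only the last survives: w*13+9.
Result = w*13+9

w*13+9


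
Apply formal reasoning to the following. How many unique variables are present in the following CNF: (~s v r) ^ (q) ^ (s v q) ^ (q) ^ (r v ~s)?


Identify each variable that appears in the formula.
Variables found: q, r, s
Count = 3

3


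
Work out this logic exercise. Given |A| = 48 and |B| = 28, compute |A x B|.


The Cartesian product A x B contains all ordered pairs (a, b).
|A x B| = |A| * |B| = 48 * 28 = 1344

1344


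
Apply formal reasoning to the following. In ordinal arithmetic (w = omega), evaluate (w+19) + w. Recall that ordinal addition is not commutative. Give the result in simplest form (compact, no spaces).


Compute (w+19) + w.
Ordinal + is associative but NOT commutative; for finite n>0, n + w = w but w + n stays w+n.
(w+19) + w = w + (19+w) = w + w = w*2 (the finite tail 19 is absorbed by the right w).
Result = w*2

w*2


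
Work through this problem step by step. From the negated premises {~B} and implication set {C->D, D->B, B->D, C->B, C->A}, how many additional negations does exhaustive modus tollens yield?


Initial negated facts: {~B}
Apply modus tollens to closure:
  ~B and D->B  =>  ~D
  ~B and C->B  =>  ~C
Final negated: {~B, ~C, ~D}
New negations: {~C, ~D}
Count = 2

2


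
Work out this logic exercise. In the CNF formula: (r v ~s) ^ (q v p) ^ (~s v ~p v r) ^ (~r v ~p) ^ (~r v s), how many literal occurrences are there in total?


Counting literals in each clause:
Clause 1: 2 literal(s)
Clause 2: 2 literal(s)
Clause 3: 3 literal(s)
Clause 4: 2 literal(s)
Clause 5: 2 literal(s)
Total = 11

11


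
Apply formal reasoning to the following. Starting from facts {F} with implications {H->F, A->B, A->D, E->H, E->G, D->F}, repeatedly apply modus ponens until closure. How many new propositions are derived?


Initial facts: {F}
Apply modus ponens to closure:
  (no implication fires)
Final known: {F}
New propositions: {(none)}
Count = 0

0


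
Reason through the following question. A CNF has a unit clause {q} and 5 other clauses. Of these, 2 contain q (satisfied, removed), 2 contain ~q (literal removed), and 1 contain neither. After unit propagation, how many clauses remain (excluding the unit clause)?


Satisfied (removed): 2
Shortened (remain): 2
Unchanged (remain): 1
Remaining = 2 + 1 = 3

3


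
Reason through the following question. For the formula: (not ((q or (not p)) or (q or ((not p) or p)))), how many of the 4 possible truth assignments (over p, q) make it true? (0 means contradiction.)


Check all 4 assignments:
p=0, q=0: 0
p=0, q=1: 0
p=1, q=0: 0
p=1, q=1: 0
Count of True = 0

0


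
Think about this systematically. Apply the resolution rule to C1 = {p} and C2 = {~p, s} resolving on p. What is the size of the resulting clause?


Remove p from C1 and ~p from C2.
C1 remainder: {}
C2 remainder: {s}
Union (resolvent): {s}
Resolvent has 1 literal(s).

1


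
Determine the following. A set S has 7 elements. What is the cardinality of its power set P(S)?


The power set of a set with n elements has 2^n elements.
|P(S)| = 2^7 = 128

128


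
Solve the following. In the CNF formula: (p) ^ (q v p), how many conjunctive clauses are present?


A CNF formula is a conjunction of clauses.
Clauses are separated by ^.
Counting the conjuncts: 2 clauses.

2


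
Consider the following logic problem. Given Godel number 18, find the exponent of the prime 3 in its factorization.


Factorize 18 by dividing by 3 repeatedly.
Division steps: 3 divides 18 exactly 2 time(s).
Exponent of 3 = 2

2


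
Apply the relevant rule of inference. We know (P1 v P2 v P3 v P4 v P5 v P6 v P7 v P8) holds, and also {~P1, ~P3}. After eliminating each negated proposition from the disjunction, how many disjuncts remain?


Original disjuncts (8): P1, P2, P3, P4, P5, P6, P7, P8
Negated (eliminate): ~P1, ~P3
Remaining disjuncts: P2, P4, P5, P6, P7, P8
Count = 8 - 2 = 6

6


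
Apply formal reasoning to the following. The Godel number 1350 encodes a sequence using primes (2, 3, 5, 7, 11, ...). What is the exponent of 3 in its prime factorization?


Factorize 1350 by dividing by 3 repeatedly.
Division steps: 3 divides 1350 exactly 3 time(s).
Exponent of 3 = 3

3


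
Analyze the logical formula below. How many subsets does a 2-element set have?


The power set of a set with n elements has 2^n elements.
|P(S)| = 2^2 = 4

4


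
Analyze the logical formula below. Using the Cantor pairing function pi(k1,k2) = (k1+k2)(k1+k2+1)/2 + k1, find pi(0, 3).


k1 + k2 = 3
(k1+k2)(k1+k2+1)/2 = 3 * 4 / 2 = 6
pi = 6 + 0 = 6

6


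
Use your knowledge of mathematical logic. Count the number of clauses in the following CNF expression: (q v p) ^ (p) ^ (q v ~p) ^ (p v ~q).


A CNF formula is a conjunction of clauses.
Clauses are separated by ^.
Counting the conjuncts: 4 clauses.

4


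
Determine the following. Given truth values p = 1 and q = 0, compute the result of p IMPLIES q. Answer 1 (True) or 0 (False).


p = 1, q = 0
Operation: p IMPLIES q
Evaluate: 1 IMPLIES 0 = 0

0


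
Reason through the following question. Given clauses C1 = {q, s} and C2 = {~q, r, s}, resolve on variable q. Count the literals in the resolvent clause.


Remove q from C1 and ~q from C2.
C1 remainder: {s}
C2 remainder: {r, s}
Union (resolvent): {r, s}
Resolvent has 2 literal(s).

2


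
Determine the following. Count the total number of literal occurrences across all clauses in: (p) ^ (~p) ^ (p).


Counting literals in each clause:
Clause 1: 1 literal(s)
Clause 2: 1 literal(s)
Clause 3: 1 literal(s)
Total = 3

3


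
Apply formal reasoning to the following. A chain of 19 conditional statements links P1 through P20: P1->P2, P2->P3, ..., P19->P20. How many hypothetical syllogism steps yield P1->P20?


With 19 implications in a chain connecting 20 propositions:
P1->P2, P2->P3, ..., P19->P20
Steps needed = (number of implications) - 1 = 19 - 1 = 18

18


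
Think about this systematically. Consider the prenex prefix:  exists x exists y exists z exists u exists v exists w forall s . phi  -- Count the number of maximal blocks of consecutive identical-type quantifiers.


Quantifier-type sequence: E E E E E E A  (A=forall, E=exists)
Group into maximal same-type runs:
  Ex6 | Ax1
Number of blocks = 2

2


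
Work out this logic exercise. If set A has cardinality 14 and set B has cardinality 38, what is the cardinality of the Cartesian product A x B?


The Cartesian product A x B contains all ordered pairs (a, b).
|A x B| = |A| * |B| = 14 * 38 = 532

532


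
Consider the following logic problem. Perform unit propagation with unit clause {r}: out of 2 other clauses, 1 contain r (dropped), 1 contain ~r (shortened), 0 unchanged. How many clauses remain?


Satisfied (removed): 1
Shortened (remain): 1
Unchanged (remain): 0
Remaining = 1 + 0 = 1

1


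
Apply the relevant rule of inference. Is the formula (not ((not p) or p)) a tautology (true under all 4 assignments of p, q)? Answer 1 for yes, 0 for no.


Check all 4 assignments:
p=0, q=0: 0
p=0, q=1: 0
p=1, q=0: 0
p=1, q=1: 0
Satisfying count = 0/4.
Tautology iff count = 4: no.

0


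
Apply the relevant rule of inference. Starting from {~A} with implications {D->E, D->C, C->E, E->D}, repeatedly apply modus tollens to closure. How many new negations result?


Initial negated facts: {~A}
Apply modus tollens to closure:
  (no implication fires)
Final negated: {~A}
New negations: {(none)}
Count = 0

0


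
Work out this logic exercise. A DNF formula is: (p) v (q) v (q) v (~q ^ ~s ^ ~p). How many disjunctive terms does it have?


A DNF formula is a disjunction of terms (conjunctions).
Terms are separated by v.
Counting the disjuncts: 4 terms.

4


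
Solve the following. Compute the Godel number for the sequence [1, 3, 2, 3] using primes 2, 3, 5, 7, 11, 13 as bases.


Encode each element as an exponent of the corresponding prime:
  2^1 = 2
  3^3 = 27
  5^2 = 25
  7^3 = 343
Product = 2 * 27 * 25 * 343 = 463050

463050


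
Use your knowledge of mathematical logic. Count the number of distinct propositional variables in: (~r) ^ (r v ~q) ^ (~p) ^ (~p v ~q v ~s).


Identify each variable that appears in the formula.
Variables found: p, q, r, s
Count = 4

4


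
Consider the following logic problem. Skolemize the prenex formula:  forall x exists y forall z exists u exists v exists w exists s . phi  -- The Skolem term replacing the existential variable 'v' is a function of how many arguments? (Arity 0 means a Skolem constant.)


Quantifier prefix: forall x exists y forall z exists u exists v exists w exists s
'v' is existentially quantified at position 5.
Universal variables preceding it: x, z
Skolem function arity = 2

2


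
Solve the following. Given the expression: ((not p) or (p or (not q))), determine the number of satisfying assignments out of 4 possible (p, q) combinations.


Check all 4 assignments:
p=0, q=0: 1
p=0, q=1: 1
p=1, q=0: 1
p=1, q=1: 1
Count of True = 4

4


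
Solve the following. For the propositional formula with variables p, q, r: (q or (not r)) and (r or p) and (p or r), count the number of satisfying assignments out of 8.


Evaluate all 8 assignments for p, q, r:
p=0, q=0, r=0: 0
p=0, q=0, r=1: 0
p=0, q=1, r=0: 0
p=0, q=1, r=1: 1
p=1, q=0, r=0: 1
p=1, q=0, r=1: 0
p=1, q=1, r=0: 1
p=1, q=1, r=1: 1
Satisfying count = 4

4


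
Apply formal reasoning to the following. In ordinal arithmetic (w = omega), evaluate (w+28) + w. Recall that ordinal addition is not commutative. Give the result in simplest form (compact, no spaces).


Compute (w+28) + w.
Ordinal + is associative but NOT commutative; for finite n>0, n + w = w but w + n stays w+n.
(w+28) + w = w + (28+w) = w + w = w*2 (the finite tail 28 is absorbed by the right w).
Result = w*2

w*2


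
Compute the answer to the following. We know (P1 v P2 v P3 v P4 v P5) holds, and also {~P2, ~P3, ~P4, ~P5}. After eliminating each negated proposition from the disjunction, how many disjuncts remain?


Original disjuncts (5): P1, P2, P3, P4, P5
Negated (eliminate): ~P2, ~P3, ~P4, ~P5
Remaining disjuncts: P1
Count = 5 - 4 = 1

1


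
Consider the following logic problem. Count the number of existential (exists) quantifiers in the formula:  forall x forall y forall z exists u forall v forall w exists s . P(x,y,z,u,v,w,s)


Quantifier prefix: forall x forall y forall z exists u forall v forall w exists s
Mark each quantifier type:
  U U U E U U E
Universal count = 5, Existential count = 2
Asked for existential (exists) quantifiers: 2

2
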